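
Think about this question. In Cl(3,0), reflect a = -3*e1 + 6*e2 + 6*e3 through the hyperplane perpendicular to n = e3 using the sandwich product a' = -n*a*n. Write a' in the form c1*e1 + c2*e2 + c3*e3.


Reflection formula: a' = -n*a*n, with n = e3 (unit vector, n^2 = 1).
For reflection through hyperplane perp to e3:
The component along e3 flips sign, others stay.
a = (-3, 6, 6)
a' = (-3, 6, -6)
a' = -3*e1 + 6*e2 - 6*e3


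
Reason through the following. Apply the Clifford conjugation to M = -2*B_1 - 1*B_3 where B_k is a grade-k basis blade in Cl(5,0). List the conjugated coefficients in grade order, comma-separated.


Clifford conjugate sign for grade k: (-1)^(k(k+1)/2)
Grade 1: (-1)^(1*2/2) = (-1)^1 = -1, coeff -2 -> 2
Grade 3: (-1)^(3*4/2) = (-1)^6 = 1, coeff -1 -> -1
Conjugated coefficients: 2, -1


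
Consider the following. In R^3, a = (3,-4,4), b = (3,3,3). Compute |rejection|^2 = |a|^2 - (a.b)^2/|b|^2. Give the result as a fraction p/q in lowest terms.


|a|^2 = 3^2 + (-4)^2 + 4^2 = 41
|b|^2 = 3^2 + 3^2 + 3^2 = 27
a . b = 3*3 + (-4)*3 + 4*3 = 9
(a.b)^2 = 9^2 = 81
|rej|^2 = 41 - 81/27
= (1107 - 81)/27
= 1026/27
In lowest terms: 38/1


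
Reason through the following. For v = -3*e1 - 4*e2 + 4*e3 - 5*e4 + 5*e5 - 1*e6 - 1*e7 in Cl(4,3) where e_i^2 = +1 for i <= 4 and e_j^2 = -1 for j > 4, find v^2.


v^2 = sum of c_i^2 * e_i^2
Positive signature terms (e_i^2 = +1): (-3)^2 + (-4)^2 + 4^2 + (-5)^2 = 66
Negative signature terms (e_j^2 = -1): 5^2 + (-1)^2 + (-1)^2 = 27
v^2 = 66 - 27 = 39


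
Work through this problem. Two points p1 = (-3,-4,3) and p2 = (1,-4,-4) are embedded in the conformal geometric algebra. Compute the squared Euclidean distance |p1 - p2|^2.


p1 - p2 = (-4, 0, 7)
|p1 - p2|^2 = (-4)^2 + 0^2 + 7^2
= 16 + 0 + 49
= 65


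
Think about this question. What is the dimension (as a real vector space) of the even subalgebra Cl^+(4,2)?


Even subalgebra dimension = 2^(n-1)
n = 4 + 2 = 6
2^(6 - 1) = 2^5 = 32
Verification: sum of C(6,k) for even k = 1 + 15 + 15 + 1 = 32
Result = 32


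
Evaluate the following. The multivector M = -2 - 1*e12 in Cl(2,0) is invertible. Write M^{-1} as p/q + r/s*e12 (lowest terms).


M = -2 - 1*e12, where e12^2 = -1.
Since M commutes with its reverse ~M = a - b*e12, M * ~M = a^2 - b^2*e12^2 = a^2 + b^2.
So M^{-1} = ~M / (a^2 + b^2) = (a - b*e12)/(a^2 + b^2).
a^2 + b^2 = 4 + 1 = 5
Scalar part = -2/5 = -2/5
Bivector coeff = 1/5 = 1/5
M^{-1} = -2/5 + 1/5*e12


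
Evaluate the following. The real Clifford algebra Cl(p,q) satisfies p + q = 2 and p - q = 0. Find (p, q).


We need p + q = 2 and p - q = 0.
Adding: 2p = 2 + 0 = 2, so p = 1.
Then q = 2 - 1 = 1.
(p, q) = (1, 1)


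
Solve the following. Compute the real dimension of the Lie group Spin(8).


Spin(n) double-covers SO(n); both have Lie algebra so(n) of dimension n(n-1)/2.
n = 8
n(n-1) = 8 * 7 = 56
dim Spin(8) = 56/2 = 28


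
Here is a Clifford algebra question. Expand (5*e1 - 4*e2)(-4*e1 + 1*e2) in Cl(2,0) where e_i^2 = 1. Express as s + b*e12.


Expand: (5*e1 - 4*e2)(-4*e1 + 1*e2)
= 5*(-4)*e1e1 + 5*1*e1e2 + (-4)*(-4)*e2e1 + (-4)*1*e2e2
Using e1^2 = e2^2 = 1, e2e1 = -e1e2:
Scalar part s = 5*(-4) + (-4)*1 = -20 + (-4) = -24
Bivector part b = 5*1 - (-4)*(-4) = 5 - 16 = -11
uv = -24 - 11*e12


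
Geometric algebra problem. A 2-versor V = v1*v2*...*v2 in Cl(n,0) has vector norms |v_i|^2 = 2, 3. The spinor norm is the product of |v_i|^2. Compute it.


Spinor norm N(V) = |v1|^2 * |v2|^2 * ... * |v2|^2
= 2 * 3
Running product: 2, 6
N(V) = 6


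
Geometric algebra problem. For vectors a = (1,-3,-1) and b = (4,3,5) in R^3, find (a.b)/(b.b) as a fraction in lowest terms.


Projection coefficient = (a . b) / (b . b)
a . b = 1*4 + (-3)*3 + (-1)*5
= 4 + (-9) + (-5) = -10
b . b = 4^2 + 3^2 + 5^2
= 16 + 9 + 25 = 50
Coefficient = -10/50
In lowest terms: -1/5


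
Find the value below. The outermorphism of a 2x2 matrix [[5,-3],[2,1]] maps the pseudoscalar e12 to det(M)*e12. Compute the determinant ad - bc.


The outermorphism of a linear map f sends e1^e2 to f(e1)^f(e2).
f(e1) = 5*e1 + 2*e2
f(e2) = -3*e1 + 1*e2
f(e1) ^ f(e2) = (5*e1 + 2*e2) ^ (-3*e1 + 1*e2)
= 5*1*e12 + 2*(-3)*e21
= (5 - (-6))*e12
= 11*e12
Coefficient = 11


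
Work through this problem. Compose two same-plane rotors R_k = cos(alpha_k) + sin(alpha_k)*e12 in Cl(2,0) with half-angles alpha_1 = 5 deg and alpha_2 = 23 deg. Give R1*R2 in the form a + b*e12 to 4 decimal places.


Same-plane rotors commute and their half-angles add:
R1*R2 = cos(a1 + a2) + sin(a1 + a2)*e12.
a1 + a2 = 5 + 23 = 28 deg
cos(28 deg) = 0.8829
sin(28 deg) = 0.4695
R1*R2 = 0.8829 + 0.4695*e12


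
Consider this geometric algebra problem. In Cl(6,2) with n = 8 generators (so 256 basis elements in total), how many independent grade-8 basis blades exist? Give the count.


Number of grade-k basis blades in Cl(p,q) with n = p + q is C(n, k).
n = 6 + 2 = 8
C(8, 8) = 8! / (8! * 0!)
= 40320 / (40320 * 1)
= 1


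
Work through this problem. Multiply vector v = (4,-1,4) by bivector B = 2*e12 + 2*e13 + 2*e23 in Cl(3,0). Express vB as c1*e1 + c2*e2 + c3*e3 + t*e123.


vB has grade-1 (vector) and grade-3 (trivector) parts: vB = (v _| B) + (v ^ B).
Vector part <vB>_1:
  e1: -v2*b12 - v3*b13 = -(-1)*(2) - (4)*(2) = -6
  e2: v1*b12 - v3*b23 = (4)*(2) - (4)*(2) = 0
  e3: v1*b13 + v2*b23 = (4)*(2) + (-1)*(2) = 6
Trivector part <vB>_3:
  e123: v1*b23 - v2*b13 + v3*b12 = (4)*(2) - (-1)*(2) + (4)*(2) = 18
vB = -6*e1 + 0*e2 + 6*e3 + 18*e123


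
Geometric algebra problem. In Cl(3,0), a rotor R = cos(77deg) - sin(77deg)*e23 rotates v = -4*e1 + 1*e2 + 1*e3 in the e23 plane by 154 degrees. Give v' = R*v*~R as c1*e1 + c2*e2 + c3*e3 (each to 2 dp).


Rotor R = cos(77deg) - sin(77deg)*e23
Rotation angle theta = 2 * 77 = 154 degrees in the e23 plane (e2 -> e3).
The component perpendicular to the plane (e1) is invariant: v'_1 = v1 = -4.00
cos(154deg) = -0.8988, sin(154deg) = 0.4384
v'_2 = v2*cos(theta) - v3*sin(theta) = 1*(-0.8988) - 1*0.4384 = -1.34
v'_3 = v2*sin(theta) + v3*cos(theta) = 1*0.4384 + 1*(-0.8988) = -0.46
v' = -4.00*e1 - 1.34*e2 - 0.46*e3


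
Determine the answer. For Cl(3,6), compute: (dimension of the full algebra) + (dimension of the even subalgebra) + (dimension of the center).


n = 3 + 6 = 9
Total dim = 2^9 = 512
Even subalgebra dim = 2^8 = 256
n is odd, so center dim = 2
Sum = 512 + 256 + 2 = 770


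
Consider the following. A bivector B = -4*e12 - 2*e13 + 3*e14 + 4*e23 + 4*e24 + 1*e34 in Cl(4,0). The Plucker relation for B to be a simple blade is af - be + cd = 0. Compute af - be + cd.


Plucker relation: af - be + cd
a*f = (-4)*1 = -4
b*e = (-2)*4 = -8
c*d = 3*4 = 12
af - be + cd = -4 - (-8) + 12
= 16


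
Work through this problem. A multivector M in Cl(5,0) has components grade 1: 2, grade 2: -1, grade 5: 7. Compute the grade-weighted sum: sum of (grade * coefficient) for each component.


Grade-weighted sum = sum of grade_k * coefficient_k
1*2 = 2
2*(-1) = -2
5*7 = 35
Total = 2 + (-2) + 35 = 35


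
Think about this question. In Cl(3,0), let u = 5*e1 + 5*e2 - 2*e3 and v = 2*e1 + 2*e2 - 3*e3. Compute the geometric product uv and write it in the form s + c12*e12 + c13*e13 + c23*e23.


In Cl(3,0): e_i^2 = 1, e_ie_j = -e_je_i for i != j.
Scalar part = u . v = 5*2 + 5*2 + (-2)*(-3)
= 10 + 10 + 6 = 26
e12 coeff = 5*2 - 5*2 = 10 - 10 = 0
e13 coeff = 5*(-3) - (-2)*2 = -15 - (-4) = -11
e23 coeff = 5*(-3) - (-2)*2 = -15 - (-4) = -11
uv = 26 + 0*e12 - 11*e13 - 11*e23


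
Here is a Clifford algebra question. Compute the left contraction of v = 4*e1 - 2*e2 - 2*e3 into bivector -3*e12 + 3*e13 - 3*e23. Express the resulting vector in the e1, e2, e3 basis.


Left contraction v _| B = <vB>_1 (grade-1 part of the geometric product vB).
Using e1_|e12 = e2, e2_|e12 = -e1, e1_|e13 = e3, e3_|e13 = -e1, e2_|e23 = e3, e3_|e23 = -e2:
e1 coeff: -v2*b12 - v3*b13 = -(-2)*(-3) - (-2)*(3) = 0
e2 coeff: v1*b12 - v3*b23 = (4)*(-3) - (-2)*(-3) = -18
e3 coeff: v1*b13 + v2*b23 = (4)*(3) + (-2)*(-3) = 18
v _| B = 0*e1 - 18*e2 + 18*e3


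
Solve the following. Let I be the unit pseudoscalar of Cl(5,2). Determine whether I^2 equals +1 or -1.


The pseudoscalar I = e1...e_n (product of all n generators) of Cl(p,q) satisfies I^2 = (-1)^(q + n(n-1)/2).
p = 5, q = 2, n = p + q = 7
n(n-1)/2 = 7 * 6 / 2 = 21
Exponent = q + n(n-1)/2 = 2 + 21 = 23
I^2 = (-1)^23 = -1


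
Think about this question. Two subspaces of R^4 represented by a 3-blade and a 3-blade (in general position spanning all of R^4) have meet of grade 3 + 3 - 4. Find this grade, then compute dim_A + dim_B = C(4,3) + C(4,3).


Meet grade = grade(A) + grade(B) - n
= 3 + 3 - 4 = 2
C(4,3) = 4
C(4,3) = 4
dim_A + dim_B = 4 + 4 = 8


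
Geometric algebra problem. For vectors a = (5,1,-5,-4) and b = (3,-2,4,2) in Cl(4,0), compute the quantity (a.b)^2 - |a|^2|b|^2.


a . b = 5*3 + 1*(-2) + (-5)*4 + (-4)*2
= 15 + (-2) + (-20) + (-8) = -15
|a|^2 = 5^2 + 1^2 + (-5)^2 + (-4)^2 = 67
|b|^2 = 3^2 + (-2)^2 + 4^2 + 2^2 = 33
(a.b)^2 = (-15)^2 = 225
|a|^2 * |b|^2 = 67 * 33 = 2211
Result = 225 - 2211 = -1986


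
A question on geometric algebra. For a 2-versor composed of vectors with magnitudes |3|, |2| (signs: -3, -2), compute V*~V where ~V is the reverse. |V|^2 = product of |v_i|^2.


Each vector v_i has |v_i|^2 = s_i^2
Squared scales: (-3)^2 = 9, (-2)^2 = 4
|V|^2 = 9 * 4
= 36


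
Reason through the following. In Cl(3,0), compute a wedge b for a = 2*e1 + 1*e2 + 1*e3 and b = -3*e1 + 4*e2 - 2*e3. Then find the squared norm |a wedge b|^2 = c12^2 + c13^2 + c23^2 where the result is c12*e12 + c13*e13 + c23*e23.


a wedge b = (a1*b2 - a2*b1)*e12 + (a1*b3 - a3*b1)*e13 + (a2*b3 - a3*b2)*e23
e12 coeff: 2*4 - 1*(-3) = 8 - (-3) = 11
e13 coeff: 2*(-2) - 1*(-3) = -4 - (-3) = -1
e23 coeff: 1*(-2) - 1*4 = -2 - 4 = -6
|a wedge b|^2 = 11^2 + (-1)^2 + (-6)^2
= 121 + 1 + 36
= 158


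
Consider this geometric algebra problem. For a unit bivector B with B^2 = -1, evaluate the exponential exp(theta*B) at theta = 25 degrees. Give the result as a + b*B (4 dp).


For a unit bivector B with B^2 = -1, the exponential series gives
e^(theta*B) = cos(theta) + sin(theta)*B (the GA analogue of Euler's formula).
theta = 25 degrees = 0.436332 rad
cos(25 deg) = 0.9063
sin(25 deg) = 0.4226
exp(theta*B) = 0.9063 + 0.4226*B


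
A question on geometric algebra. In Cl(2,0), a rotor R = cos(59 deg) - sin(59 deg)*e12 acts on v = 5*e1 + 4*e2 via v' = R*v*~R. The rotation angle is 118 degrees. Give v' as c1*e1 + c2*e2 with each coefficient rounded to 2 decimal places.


Rotor R = cos(59deg) - sin(59deg)*e12
Rotation angle theta = 2 * 59 = 118 degrees
v' = R*v*~R rotates v by theta.
cos(118deg) = -0.4695, sin(118deg) = 0.8829
v'_1 = 5*cos(118deg) - 4*sin(118deg)
= 5*(-0.4695) - 4*0.8829
= -5.88
v'_2 = 5*sin(118deg) + 4*cos(118deg)
= 5*0.8829 + 4*(-0.4695)
= 2.54
v' = -5.88*e1 + 2.54*e2


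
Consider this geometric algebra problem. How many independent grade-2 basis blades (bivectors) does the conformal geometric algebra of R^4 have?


The conformal model of R^4 uses Cl(5,1) with m = 4 + 2 = 6 generators.
Number of grade-2 blades = C(m, 2) = C(6, 2)
= 6*5/2 = 15


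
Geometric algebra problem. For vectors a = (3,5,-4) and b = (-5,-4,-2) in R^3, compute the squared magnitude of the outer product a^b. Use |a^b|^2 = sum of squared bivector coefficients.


a wedge b = (a1*b2 - a2*b1)*e12 + (a1*b3 - a3*b1)*e13 + (a2*b3 - a3*b2)*e23
e12 coeff: 3*(-4) - 5*(-5) = -12 - (-25) = 13
e13 coeff: 3*(-2) - (-4)*(-5) = -6 - 20 = -26
e23 coeff: 5*(-2) - (-4)*(-4) = -10 - 16 = -26
|a wedge b|^2 = 13^2 + (-26)^2 + (-26)^2
= 169 + 676 + 676
= 1521


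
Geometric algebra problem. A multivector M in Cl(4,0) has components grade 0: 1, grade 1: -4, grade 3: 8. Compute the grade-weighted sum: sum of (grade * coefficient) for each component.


Grade-weighted sum = sum of grade_k * coefficient_k
0*1 = 0
1*(-4) = -4
3*8 = 24
Total = 0 + (-4) + 24 = 20


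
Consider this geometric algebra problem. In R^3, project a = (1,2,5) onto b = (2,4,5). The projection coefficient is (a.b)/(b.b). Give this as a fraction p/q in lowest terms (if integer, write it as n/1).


Projection coefficient = (a . b) / (b . b)
a . b = 1*2 + 2*4 + 5*5
= 2 + 8 + 25 = 35
b . b = 2^2 + 4^2 + 5^2
= 4 + 16 + 25 = 45
Coefficient = 35/45
In lowest terms: 7/9


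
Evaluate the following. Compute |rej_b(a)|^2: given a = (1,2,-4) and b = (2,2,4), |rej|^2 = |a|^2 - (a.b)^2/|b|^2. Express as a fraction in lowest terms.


|a|^2 = 1^2 + 2^2 + (-4)^2 = 21
|b|^2 = 2^2 + 2^2 + 4^2 = 24
a . b = 1*2 + 2*2 + (-4)*4 = -10
(a.b)^2 = (-10)^2 = 100
|rej|^2 = 21 - 100/24
= (504 - 100)/24
= 404/24
In lowest terms: 101/6


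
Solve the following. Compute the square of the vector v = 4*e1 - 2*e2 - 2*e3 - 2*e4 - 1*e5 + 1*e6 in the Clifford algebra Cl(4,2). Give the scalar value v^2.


v^2 = sum of c_i^2 * e_i^2
Positive signature terms (e_i^2 = +1): 4^2 + (-2)^2 + (-2)^2 + (-2)^2 = 28
Negative signature terms (e_j^2 = -1): (-1)^2 + 1^2 = 2
v^2 = 28 - 2 = 26


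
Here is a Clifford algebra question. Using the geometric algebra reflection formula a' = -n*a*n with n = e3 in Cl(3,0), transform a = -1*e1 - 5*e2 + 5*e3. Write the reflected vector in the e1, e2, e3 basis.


Reflection formula: a' = -n*a*n, with n = e3 (unit vector, n^2 = 1).
For reflection through hyperplane perp to e3:
The component along e3 flips sign, others stay.
a = (-1, -5, 5)
a' = (-1, -5, -5)
a' = -1*e1 - 5*e2 - 5*e3


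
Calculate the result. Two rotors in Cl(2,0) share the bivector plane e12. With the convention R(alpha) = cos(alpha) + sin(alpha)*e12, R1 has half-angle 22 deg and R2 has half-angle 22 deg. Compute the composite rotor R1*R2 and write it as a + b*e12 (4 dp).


Same-plane rotors commute and their half-angles add:
R1*R2 = cos(a1 + a2) + sin(a1 + a2)*e12.
a1 + a2 = 22 + 22 = 44 deg
cos(44 deg) = 0.7193
sin(44 deg) = 0.6947
R1*R2 = 0.7193 + 0.6947*e12


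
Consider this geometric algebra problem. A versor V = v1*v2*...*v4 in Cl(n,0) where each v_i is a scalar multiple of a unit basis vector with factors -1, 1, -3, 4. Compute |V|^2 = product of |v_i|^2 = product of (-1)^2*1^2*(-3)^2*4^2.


Each vector v_i has |v_i|^2 = s_i^2
Squared scales: (-1)^2 = 1, 1^2 = 1, (-3)^2 = 9, 4^2 = 16
|V|^2 = 1 * 1 * 9 * 16
= 144


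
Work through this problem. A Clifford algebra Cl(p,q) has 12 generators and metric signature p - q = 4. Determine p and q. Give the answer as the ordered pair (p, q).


We need p + q = 12 and p - q = 4.
Adding: 2p = 12 + 4 = 16, so p = 8.
Then q = 12 - 8 = 4.
(p, q) = (8, 4)


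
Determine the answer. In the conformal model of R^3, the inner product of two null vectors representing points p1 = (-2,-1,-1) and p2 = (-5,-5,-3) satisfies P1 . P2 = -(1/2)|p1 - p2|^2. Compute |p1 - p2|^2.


p1 - p2 = (3, 4, 2)
|p1 - p2|^2 = 3^2 + 4^2 + 2^2
= 9 + 16 + 4
= 29


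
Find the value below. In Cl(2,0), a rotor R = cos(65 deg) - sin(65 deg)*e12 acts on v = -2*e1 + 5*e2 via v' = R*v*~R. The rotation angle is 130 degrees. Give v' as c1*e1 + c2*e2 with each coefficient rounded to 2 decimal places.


Rotor R = cos(65deg) - sin(65deg)*e12
Rotation angle theta = 2 * 65 = 130 degrees
v' = R*v*~R rotates v by theta.
cos(130deg) = -0.6428, sin(130deg) = 0.7660
v'_1 = -2*cos(130deg) - 5*sin(130deg)
= -2*(-0.6428) - 5*0.7660
= -2.54
v'_2 = -2*sin(130deg) + 5*cos(130deg)
= -2*0.7660 + 5*(-0.6428)
= -4.75
v' = -2.54*e1 - 4.75*e2


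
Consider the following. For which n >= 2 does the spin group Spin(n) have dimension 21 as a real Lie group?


dim Spin(n) = dim so(n) = n(n-1)/2.
Solve n(n-1)/2 = 21, i.e. n^2 - n - 42 = 0.
Discriminant = 1 + 8*21 = 169
n = (1 + sqrt(169))/2 = (1 + 13)/2 = 7


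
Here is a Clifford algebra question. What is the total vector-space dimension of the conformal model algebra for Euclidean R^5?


The conformal model of R^5 uses Cl(6,1): the 5 Euclidean generators plus two extra orthogonal generators e+ (e+^2 = +1) and e- (e-^2 = -1), from which the null vectors e0, einf are built.
Number of generators m = 5 + 2 = 7.
dim Cl(p,q) = 2^m = 2^7 = 128


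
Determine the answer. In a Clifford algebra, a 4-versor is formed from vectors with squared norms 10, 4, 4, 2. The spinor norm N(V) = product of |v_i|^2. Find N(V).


Spinor norm N(V) = |v1|^2 * |v2|^2 * ... * |v4|^2
= 10 * 4 * 4 * 2
Running product: 10, 40, 160, 320
N(V) = 320


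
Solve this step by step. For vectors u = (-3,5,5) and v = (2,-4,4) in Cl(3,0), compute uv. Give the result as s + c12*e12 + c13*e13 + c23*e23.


In Cl(3,0): e_i^2 = 1, e_ie_j = -e_je_i for i != j.
Scalar part = u . v = (-3)*2 + 5*(-4) + 5*4
= -6 + (-20) + 20 = -6
e12 coeff = (-3)*(-4) - 5*2 = 12 - 10 = 2
e13 coeff = (-3)*4 - 5*2 = -12 - 10 = -22
e23 coeff = 5*4 - 5*(-4) = 20 - (-20) = 40
uv = -6 + 2*e12 - 22*e13 + 40*e23


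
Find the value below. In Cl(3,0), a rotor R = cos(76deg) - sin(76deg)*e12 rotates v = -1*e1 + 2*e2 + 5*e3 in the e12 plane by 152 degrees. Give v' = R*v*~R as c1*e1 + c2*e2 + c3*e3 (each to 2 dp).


Rotor R = cos(76deg) - sin(76deg)*e12
Rotation angle theta = 2 * 76 = 152 degrees in the e12 plane (e1 -> e2).
The component perpendicular to the plane (e3) is invariant: v'_3 = v3 = 5.00
cos(152deg) = -0.8829, sin(152deg) = 0.4695
v'_1 = v1*cos(theta) - v2*sin(theta) = -1*(-0.8829) - 2*0.4695 = -0.06
v'_2 = v1*sin(theta) + v2*cos(theta) = -1*0.4695 + 2*(-0.8829) = -2.24
v' = -0.06*e1 - 2.24*e2 + 5.00*e3


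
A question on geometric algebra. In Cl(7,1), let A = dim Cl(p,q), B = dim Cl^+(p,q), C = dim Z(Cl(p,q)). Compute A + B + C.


n = 7 + 1 = 8
Total dim = 2^8 = 256
Even subalgebra dim = 2^7 = 128
n is even, so center dim = 1
Sum = 256 + 128 + 1 = 385


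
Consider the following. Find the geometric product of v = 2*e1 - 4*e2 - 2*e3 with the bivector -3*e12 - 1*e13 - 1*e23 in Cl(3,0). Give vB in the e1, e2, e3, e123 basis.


vB has grade-1 (vector) and grade-3 (trivector) parts: vB = (v _| B) + (v ^ B).
Vector part <vB>_1:
  e1: -v2*b12 - v3*b13 = -(-4)*(-3) - (-2)*(-1) = -14
  e2: v1*b12 - v3*b23 = (2)*(-3) - (-2)*(-1) = -8
  e3: v1*b13 + v2*b23 = (2)*(-1) + (-4)*(-1) = 2
Trivector part <vB>_3:
  e123: v1*b23 - v2*b13 + v3*b12 = (2)*(-1) - (-4)*(-1) + (-2)*(-3) = 0
vB = -14*e1 - 8*e2 + 2*e3 + 0*e123


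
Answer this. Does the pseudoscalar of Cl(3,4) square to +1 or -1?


The pseudoscalar I = e1...e_n (product of all n generators) of Cl(p,q) satisfies I^2 = (-1)^(q + n(n-1)/2).
p = 3, q = 4, n = p + q = 7
n(n-1)/2 = 7 * 6 / 2 = 21
Exponent = q + n(n-1)/2 = 4 + 21 = 25
I^2 = (-1)^25 = -1


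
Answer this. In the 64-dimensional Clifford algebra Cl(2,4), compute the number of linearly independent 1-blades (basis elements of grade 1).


Number of grade-k basis blades in Cl(p,q) with n = p + q is C(n, k).
n = 2 + 4 = 6
C(6, 1) = 6! / (1! * 5!)
= 720 / (1 * 120)
= 6


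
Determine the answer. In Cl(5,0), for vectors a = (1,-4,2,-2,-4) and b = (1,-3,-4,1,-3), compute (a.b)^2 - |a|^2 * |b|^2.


a . b = 1*1 + (-4)*(-3) + 2*(-4) + (-2)*1 + (-4)*(-3)
= 1 + 12 + (-8) + (-2) + 12 = 15
|a|^2 = 1^2 + (-4)^2 + 2^2 + (-2)^2 + (-4)^2 = 41
|b|^2 = 1^2 + (-3)^2 + (-4)^2 + 1^2 + (-3)^2 = 36
(a.b)^2 = 15^2 = 225
|a|^2 * |b|^2 = 41 * 36 = 1476
Result = 225 - 1476 = -1251


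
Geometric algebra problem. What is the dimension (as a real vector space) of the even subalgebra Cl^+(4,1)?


Even subalgebra dimension = 2^(n-1)
n = 4 + 1 = 5
2^(5 - 1) = 2^4 = 16
Verification: sum of C(5,k) for even k = 1 + 10 + 5 = 16
Result = 16


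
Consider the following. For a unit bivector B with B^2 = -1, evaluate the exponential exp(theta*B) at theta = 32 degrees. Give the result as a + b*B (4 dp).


For a unit bivector B with B^2 = -1, the exponential series gives
e^(theta*B) = cos(theta) + sin(theta)*B (the GA analogue of Euler's formula).
theta = 32 degrees = 0.558505 rad
cos(32 deg) = 0.8480
sin(32 deg) = 0.5299
exp(theta*B) = 0.8480 + 0.5299*B


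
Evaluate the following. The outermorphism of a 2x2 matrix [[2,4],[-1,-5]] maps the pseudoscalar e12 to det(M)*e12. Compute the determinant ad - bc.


The outermorphism of a linear map f sends e1^e2 to f(e1)^f(e2).
f(e1) = 2*e1 - 1*e2
f(e2) = 4*e1 - 5*e2
f(e1) ^ f(e2) = (2*e1 - 1*e2) ^ (4*e1 - 5*e2)
= 2*(-5)*e12 + (-1)*4*e21
= (-10 - (-4))*e12
= -6*e12
Coefficient = -6


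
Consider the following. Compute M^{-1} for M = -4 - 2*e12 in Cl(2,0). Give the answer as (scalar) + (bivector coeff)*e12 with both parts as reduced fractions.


M = -4 - 2*e12, where e12^2 = -1.
Since M commutes with its reverse ~M = a - b*e12, M * ~M = a^2 - b^2*e12^2 = a^2 + b^2.
So M^{-1} = ~M / (a^2 + b^2) = (a - b*e12)/(a^2 + b^2).
a^2 + b^2 = 16 + 4 = 20
Scalar part = -4/20 = -1/5
Bivector coeff = 2/20 = 1/10
M^{-1} = -1/5 + 1/10*e12


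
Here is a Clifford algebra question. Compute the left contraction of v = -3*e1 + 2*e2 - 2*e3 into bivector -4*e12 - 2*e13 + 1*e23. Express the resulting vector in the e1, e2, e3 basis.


Left contraction v _| B = <vB>_1 (grade-1 part of the geometric product vB).
Using e1_|e12 = e2, e2_|e12 = -e1, e1_|e13 = e3, e3_|e13 = -e1, e2_|e23 = e3, e3_|e23 = -e2:
e1 coeff: -v2*b12 - v3*b13 = -(2)*(-4) - (-2)*(-2) = 4
e2 coeff: v1*b12 - v3*b23 = (-3)*(-4) - (-2)*(1) = 14
e3 coeff: v1*b13 + v2*b23 = (-3)*(-2) + (2)*(1) = 8
v _| B = 4*e1 + 14*e2 + 8*e3


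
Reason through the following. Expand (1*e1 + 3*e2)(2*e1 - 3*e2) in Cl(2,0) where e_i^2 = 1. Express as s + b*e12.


Expand: (1*e1 + 3*e2)(2*e1 - 3*e2)
= 1*2*e1e1 + 1*(-3)*e1e2 + 3*2*e2e1 + 3*(-3)*e2e2
Using e1^2 = e2^2 = 1, e2e1 = -e1e2:
Scalar part s = 1*2 + 3*(-3) = 2 + (-9) = -7
Bivector part b = 1*(-3) - 3*2 = -3 - 6 = -9
uv = -7 - 9*e12


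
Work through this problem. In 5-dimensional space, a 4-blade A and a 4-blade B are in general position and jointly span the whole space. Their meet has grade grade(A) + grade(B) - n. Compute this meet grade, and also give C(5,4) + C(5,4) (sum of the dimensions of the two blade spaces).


Meet grade = grade(A) + grade(B) - n
= 4 + 4 - 5 = 3
C(5,4) = 5
C(5,4) = 5
dim_A + dim_B = 5 + 5 = 10


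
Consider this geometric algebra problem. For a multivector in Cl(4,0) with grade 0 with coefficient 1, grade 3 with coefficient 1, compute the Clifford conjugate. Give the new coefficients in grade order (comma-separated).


Clifford conjugate sign for grade k: (-1)^(k(k+1)/2)
Grade 0: (-1)^(0*1/2) = (-1)^0 = 1, coeff 1 -> 1
Grade 3: (-1)^(3*4/2) = (-1)^6 = 1, coeff 1 -> 1
Conjugated coefficients: 1, 1


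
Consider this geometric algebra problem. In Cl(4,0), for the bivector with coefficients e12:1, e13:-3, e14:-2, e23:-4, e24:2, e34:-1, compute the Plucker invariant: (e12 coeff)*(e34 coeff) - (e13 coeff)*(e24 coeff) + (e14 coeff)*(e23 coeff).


Plucker relation: af - be + cd
a*f = 1*(-1) = -1
b*e = (-3)*2 = -6
c*d = (-2)*(-4) = 8
af - be + cd = -1 - (-6) + 8
= 13


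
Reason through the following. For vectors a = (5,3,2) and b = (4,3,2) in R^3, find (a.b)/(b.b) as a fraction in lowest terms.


Projection coefficient = (a . b) / (b . b)
a . b = 5*4 + 3*3 + 2*2
= 20 + 9 + 4 = 33
b . b = 4^2 + 3^2 + 2^2
= 16 + 9 + 4 = 29
Coefficient = 33/29
In lowest terms: 33/29


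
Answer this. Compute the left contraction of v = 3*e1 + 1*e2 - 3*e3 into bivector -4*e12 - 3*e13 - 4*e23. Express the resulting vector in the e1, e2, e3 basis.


Left contraction v _| B = <vB>_1 (grade-1 part of the geometric product vB).
Using e1_|e12 = e2, e2_|e12 = -e1, e1_|e13 = e3, e3_|e13 = -e1, e2_|e23 = e3, e3_|e23 = -e2:
e1 coeff: -v2*b12 - v3*b13 = -(1)*(-4) - (-3)*(-3) = -5
e2 coeff: v1*b12 - v3*b23 = (3)*(-4) - (-3)*(-4) = -24
e3 coeff: v1*b13 + v2*b23 = (3)*(-3) + (1)*(-4) = -13
v _| B = -5*e1 - 24*e2 - 13*e3


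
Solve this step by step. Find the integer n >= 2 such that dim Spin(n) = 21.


dim Spin(n) = dim so(n) = n(n-1)/2.
Solve n(n-1)/2 = 21, i.e. n^2 - n - 42 = 0.
Discriminant = 1 + 8*21 = 169
n = (1 + sqrt(169))/2 = (1 + 13)/2 = 7


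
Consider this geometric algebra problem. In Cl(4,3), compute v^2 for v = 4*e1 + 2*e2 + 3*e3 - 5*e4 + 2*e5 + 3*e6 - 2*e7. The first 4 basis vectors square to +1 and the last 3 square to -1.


v^2 = sum of c_i^2 * e_i^2
Positive signature terms (e_i^2 = +1): 4^2 + 2^2 + 3^2 + (-5)^2 = 54
Negative signature terms (e_j^2 = -1): 2^2 + 3^2 + (-2)^2 = 17
v^2 = 54 - 17 = 37


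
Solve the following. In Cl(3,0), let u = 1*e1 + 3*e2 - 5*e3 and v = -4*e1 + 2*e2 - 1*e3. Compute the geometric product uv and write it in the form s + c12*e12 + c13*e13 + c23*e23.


In Cl(3,0): e_i^2 = 1, e_ie_j = -e_je_i for i != j.
Scalar part = u . v = 1*(-4) + 3*2 + (-5)*(-1)
= -4 + 6 + 5 = 7
e12 coeff = 1*2 - 3*(-4) = 2 - (-12) = 14
e13 coeff = 1*(-1) - (-5)*(-4) = -1 - 20 = -21
e23 coeff = 3*(-1) - (-5)*2 = -3 - (-10) = 7
uv = 7 + 14*e12 - 21*e13 + 7*e23


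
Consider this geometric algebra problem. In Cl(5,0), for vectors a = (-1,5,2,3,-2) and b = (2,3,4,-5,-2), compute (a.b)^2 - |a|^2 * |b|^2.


a . b = (-1)*2 + 5*3 + 2*4 + 3*(-5) + (-2)*(-2)
= -2 + 15 + 8 + (-15) + 4 = 10
|a|^2 = (-1)^2 + 5^2 + 2^2 + 3^2 + (-2)^2 = 43
|b|^2 = 2^2 + 3^2 + 4^2 + (-5)^2 + (-2)^2 = 58
(a.b)^2 = 10^2 = 100
|a|^2 * |b|^2 = 43 * 58 = 2494
Result = 100 - 2494 = -2394


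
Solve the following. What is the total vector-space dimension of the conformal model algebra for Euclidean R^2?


The conformal model of R^2 uses Cl(3,1): the 2 Euclidean generators plus two extra orthogonal generators e+ (e+^2 = +1) and e- (e-^2 = -1), from which the null vectors e0, einf are built.
Number of generators m = 2 + 2 = 4.
dim Cl(p,q) = 2^m = 2^4 = 16


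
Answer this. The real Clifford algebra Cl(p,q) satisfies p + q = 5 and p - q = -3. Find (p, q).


We need p + q = 5 and p - q = -3.
Adding: 2p = 5 + (-3) = 2, so p = 1.
Then q = 5 - 1 = 4.
(p, q) = (1, 4)


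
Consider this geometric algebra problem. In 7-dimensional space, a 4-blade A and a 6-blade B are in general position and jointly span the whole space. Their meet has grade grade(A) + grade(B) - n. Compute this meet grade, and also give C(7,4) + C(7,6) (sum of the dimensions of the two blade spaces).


Meet grade = grade(A) + grade(B) - n
= 4 + 6 - 7 = 3
C(7,4) = 35
C(7,6) = 7
dim_A + dim_B = 35 + 7 = 42


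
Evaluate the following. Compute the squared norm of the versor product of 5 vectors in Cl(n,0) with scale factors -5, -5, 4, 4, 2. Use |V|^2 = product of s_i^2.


Each vector v_i has |v_i|^2 = s_i^2
Squared scales: (-5)^2 = 25, (-5)^2 = 25, 4^2 = 16, 4^2 = 16, 2^2 = 4
|V|^2 = 25 * 25 * 16 * 16 * 4
= 640000


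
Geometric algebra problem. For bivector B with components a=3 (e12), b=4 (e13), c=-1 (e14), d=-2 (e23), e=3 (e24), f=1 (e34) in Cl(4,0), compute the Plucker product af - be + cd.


Plucker relation: af - be + cd
a*f = 3*1 = 3
b*e = 4*3 = 12
c*d = (-1)*(-2) = 2
af - be + cd = 3 - 12 + 2
= -7


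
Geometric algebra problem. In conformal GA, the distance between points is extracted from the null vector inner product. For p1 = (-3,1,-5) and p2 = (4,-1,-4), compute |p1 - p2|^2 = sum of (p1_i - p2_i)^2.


p1 - p2 = (-7, 2, -1)
|p1 - p2|^2 = (-7)^2 + 2^2 + (-1)^2
= 49 + 4 + 1
= 54


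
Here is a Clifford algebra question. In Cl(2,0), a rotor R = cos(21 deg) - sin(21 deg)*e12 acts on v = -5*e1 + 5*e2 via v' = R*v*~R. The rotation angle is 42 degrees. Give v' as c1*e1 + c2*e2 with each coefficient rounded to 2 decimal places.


Rotor R = cos(21deg) - sin(21deg)*e12
Rotation angle theta = 2 * 21 = 42 degrees
v' = R*v*~R rotates v by theta.
cos(42deg) = 0.7431, sin(42deg) = 0.6691
v'_1 = -5*cos(42deg) - 5*sin(42deg)
= -5*0.7431 - 5*0.6691
= -7.06
v'_2 = -5*sin(42deg) + 5*cos(42deg)
= -5*0.6691 + 5*0.7431
= 0.37
v' = -7.06*e1 + 0.37*e2


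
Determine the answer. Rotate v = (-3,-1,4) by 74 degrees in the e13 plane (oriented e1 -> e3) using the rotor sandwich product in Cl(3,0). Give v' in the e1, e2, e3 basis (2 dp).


Rotor R = cos(37deg) - sin(37deg)*e13
Rotation angle theta = 2 * 37 = 74 degrees in the e13 plane (e1 -> e3).
The component perpendicular to the plane (e2) is invariant: v'_2 = v2 = -1.00
cos(74deg) = 0.2756, sin(74deg) = 0.9613
v'_1 = v1*cos(theta) - v3*sin(theta) = -3*0.2756 - 4*0.9613 = -4.67
v'_3 = v1*sin(theta) + v3*cos(theta) = -3*0.9613 + 4*0.2756 = -1.78
v' = -4.67*e1 - 1.00*e2 - 1.78*e3


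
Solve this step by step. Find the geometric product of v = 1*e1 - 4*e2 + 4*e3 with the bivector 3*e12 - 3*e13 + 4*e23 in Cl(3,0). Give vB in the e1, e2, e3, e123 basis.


vB has grade-1 (vector) and grade-3 (trivector) parts: vB = (v _| B) + (v ^ B).
Vector part <vB>_1:
  e1: -v2*b12 - v3*b13 = -(-4)*(3) - (4)*(-3) = 24
  e2: v1*b12 - v3*b23 = (1)*(3) - (4)*(4) = -13
  e3: v1*b13 + v2*b23 = (1)*(-3) + (-4)*(4) = -19
Trivector part <vB>_3:
  e123: v1*b23 - v2*b13 + v3*b12 = (1)*(4) - (-4)*(-3) + (4)*(3) = 4
vB = 24*e1 - 13*e2 - 19*e3 + 4*e123


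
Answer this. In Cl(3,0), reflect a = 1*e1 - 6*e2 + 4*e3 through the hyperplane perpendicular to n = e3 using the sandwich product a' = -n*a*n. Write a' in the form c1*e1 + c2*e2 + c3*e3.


Reflection formula: a' = -n*a*n, with n = e3 (unit vector, n^2 = 1).
For reflection through hyperplane perp to e3:
The component along e3 flips sign, others stay.
a = (1, -6, 4)
a' = (1, -6, -4)
a' = 1*e1 - 6*e2 - 4*e3


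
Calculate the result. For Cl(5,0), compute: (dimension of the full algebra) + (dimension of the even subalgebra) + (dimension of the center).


n = 5 + 0 = 5
Total dim = 2^5 = 32
Even subalgebra dim = 2^4 = 16
n is odd, so center dim = 2
Sum = 32 + 16 + 2 = 50


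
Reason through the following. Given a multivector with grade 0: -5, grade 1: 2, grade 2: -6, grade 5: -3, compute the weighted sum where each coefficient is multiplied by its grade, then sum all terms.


Grade-weighted sum = sum of grade_k * coefficient_k
0*(-5) = 0
1*2 = 2
2*(-6) = -12
5*(-3) = -15
Total = 0 + 2 + (-12) + (-15) = -25


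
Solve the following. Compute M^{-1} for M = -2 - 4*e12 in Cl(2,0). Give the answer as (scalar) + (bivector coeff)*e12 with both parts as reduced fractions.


M = -2 - 4*e12, where e12^2 = -1.
Since M commutes with its reverse ~M = a - b*e12, M * ~M = a^2 - b^2*e12^2 = a^2 + b^2.
So M^{-1} = ~M / (a^2 + b^2) = (a - b*e12)/(a^2 + b^2).
a^2 + b^2 = 4 + 16 = 20
Scalar part = -2/20 = -1/10
Bivector coeff = 4/20 = 1/5
M^{-1} = -1/10 + 1/5*e12


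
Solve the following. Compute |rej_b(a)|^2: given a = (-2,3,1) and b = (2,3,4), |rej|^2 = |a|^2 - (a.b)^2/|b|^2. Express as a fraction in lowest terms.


|a|^2 = (-2)^2 + 3^2 + 1^2 = 14
|b|^2 = 2^2 + 3^2 + 4^2 = 29
a . b = (-2)*2 + 3*3 + 1*4 = 9
(a.b)^2 = 9^2 = 81
|rej|^2 = 14 - 81/29
= (406 - 81)/29
= 325/29
In lowest terms: 325/29


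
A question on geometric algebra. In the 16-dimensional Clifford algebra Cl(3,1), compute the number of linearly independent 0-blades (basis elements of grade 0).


Number of grade-k basis blades in Cl(p,q) with n = p + q is C(n, k).
n = 3 + 1 = 4
C(4, 0) = 4! / (0! * 4!)
= 24 / (1 * 24)
= 1


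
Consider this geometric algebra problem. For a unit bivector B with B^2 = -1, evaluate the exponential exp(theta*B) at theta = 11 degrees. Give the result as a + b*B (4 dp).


For a unit bivector B with B^2 = -1, the exponential series gives
e^(theta*B) = cos(theta) + sin(theta)*B (the GA analogue of Euler's formula).
theta = 11 degrees = 0.191986 rad
cos(11 deg) = 0.9816
sin(11 deg) = 0.1908
exp(theta*B) = 0.9816 + 0.1908*B


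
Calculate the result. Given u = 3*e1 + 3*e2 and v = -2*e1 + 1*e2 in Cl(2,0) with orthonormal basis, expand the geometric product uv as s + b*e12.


Expand: (3*e1 + 3*e2)(-2*e1 + 1*e2)
= 3*(-2)*e1e1 + 3*1*e1e2 + 3*(-2)*e2e1 + 3*1*e2e2
Using e1^2 = e2^2 = 1, e2e1 = -e1e2:
Scalar part s = 3*(-2) + 3*1 = -6 + 3 = -3
Bivector part b = 3*1 - 3*(-2) = 3 - (-6) = 9
uv = -3 + 9*e12


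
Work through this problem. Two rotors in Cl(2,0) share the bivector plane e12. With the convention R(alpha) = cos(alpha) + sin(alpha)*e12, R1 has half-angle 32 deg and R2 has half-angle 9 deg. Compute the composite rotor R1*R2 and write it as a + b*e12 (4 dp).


Same-plane rotors commute and their half-angles add:
R1*R2 = cos(a1 + a2) + sin(a1 + a2)*e12.
a1 + a2 = 32 + 9 = 41 deg
cos(41 deg) = 0.7547
sin(41 deg) = 0.6561
R1*R2 = 0.7547 + 0.6561*e12


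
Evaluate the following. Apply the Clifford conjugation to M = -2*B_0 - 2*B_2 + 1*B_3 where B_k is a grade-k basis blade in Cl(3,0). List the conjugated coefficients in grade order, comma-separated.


Clifford conjugate sign for grade k: (-1)^(k(k+1)/2)
Grade 0: (-1)^(0*1/2) = (-1)^0 = 1, coeff -2 -> -2
Grade 2: (-1)^(2*3/2) = (-1)^3 = -1, coeff -2 -> 2
Grade 3: (-1)^(3*4/2) = (-1)^6 = 1, coeff 1 -> 1
Conjugated coefficients: -2, 2, 1


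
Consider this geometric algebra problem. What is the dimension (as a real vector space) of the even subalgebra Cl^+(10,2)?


Even subalgebra dimension = 2^(n-1)
n = 10 + 2 = 12
2^(12 - 1) = 2^11 = 2048
Verification: sum of C(12,k) for even k = 1 + 66 + 495 + 924 + 495 + 66 + 1 = 2048
Result = 2048


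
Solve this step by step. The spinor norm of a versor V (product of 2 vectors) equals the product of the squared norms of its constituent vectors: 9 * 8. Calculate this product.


Spinor norm N(V) = |v1|^2 * |v2|^2 * ... * |v2|^2
= 9 * 8
Running product: 9, 72
N(V) = 72


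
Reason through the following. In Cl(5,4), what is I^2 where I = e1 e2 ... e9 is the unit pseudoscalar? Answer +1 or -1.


The pseudoscalar I = e1...e_n (product of all n generators) of Cl(p,q) satisfies I^2 = (-1)^(q + n(n-1)/2).
p = 5, q = 4, n = p + q = 9
n(n-1)/2 = 9 * 8 / 2 = 36
Exponent = q + n(n-1)/2 = 4 + 36 = 40
I^2 = (-1)^40 = +1


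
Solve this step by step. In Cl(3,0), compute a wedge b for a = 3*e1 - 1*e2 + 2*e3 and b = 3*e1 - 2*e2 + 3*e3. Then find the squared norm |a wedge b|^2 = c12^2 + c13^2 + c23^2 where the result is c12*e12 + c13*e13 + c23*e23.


a wedge b = (a1*b2 - a2*b1)*e12 + (a1*b3 - a3*b1)*e13 + (a2*b3 - a3*b2)*e23
e12 coeff: 3*(-2) - (-1)*3 = -6 - (-3) = -3
e13 coeff: 3*3 - 2*3 = 9 - 6 = 3
e23 coeff: (-1)*3 - 2*(-2) = -3 - (-4) = 1
|a wedge b|^2 = (-3)^2 + 3^2 + 1^2
= 9 + 9 + 1
= 19


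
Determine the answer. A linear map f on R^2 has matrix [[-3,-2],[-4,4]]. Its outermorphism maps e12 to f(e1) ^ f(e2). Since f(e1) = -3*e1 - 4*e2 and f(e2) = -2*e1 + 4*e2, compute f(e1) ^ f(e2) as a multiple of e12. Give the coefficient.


The outermorphism of a linear map f sends e1^e2 to f(e1)^f(e2).
f(e1) = -3*e1 - 4*e2
f(e2) = -2*e1 + 4*e2
f(e1) ^ f(e2) = (-3*e1 - 4*e2) ^ (-2*e1 + 4*e2)
= (-3)*4*e12 + (-4)*(-2)*e21
= (-12 - 8)*e12
= -20*e12
Coefficient = -20


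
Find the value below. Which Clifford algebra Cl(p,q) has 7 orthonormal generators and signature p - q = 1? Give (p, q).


We need p + q = 7 and p - q = 1.
Adding: 2p = 7 + 1 = 8, so p = 4.
Then q = 7 - 4 = 3.
(p, q) = (4, 3)


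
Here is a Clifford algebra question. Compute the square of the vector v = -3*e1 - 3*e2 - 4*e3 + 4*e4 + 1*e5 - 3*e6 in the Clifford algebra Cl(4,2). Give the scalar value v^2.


v^2 = sum of c_i^2 * e_i^2
Positive signature terms (e_i^2 = +1): (-3)^2 + (-3)^2 + (-4)^2 + 4^2 = 50
Negative signature terms (e_j^2 = -1): 1^2 + (-3)^2 = 10
v^2 = 50 - 10 = 40


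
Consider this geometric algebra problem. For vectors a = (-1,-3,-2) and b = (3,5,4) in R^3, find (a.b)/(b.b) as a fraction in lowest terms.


Projection coefficient = (a . b) / (b . b)
a . b = (-1)*3 + (-3)*5 + (-2)*4
= -3 + (-15) + (-8) = -26
b . b = 3^2 + 5^2 + 4^2
= 9 + 25 + 16 = 50
Coefficient = -26/50
In lowest terms: -13/25


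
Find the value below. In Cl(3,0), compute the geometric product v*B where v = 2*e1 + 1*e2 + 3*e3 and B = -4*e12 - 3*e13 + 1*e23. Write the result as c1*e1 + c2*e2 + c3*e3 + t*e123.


vB has grade-1 (vector) and grade-3 (trivector) parts: vB = (v _| B) + (v ^ B).
Vector part <vB>_1:
  e1: -v2*b12 - v3*b13 = -(1)*(-4) - (3)*(-3) = 13
  e2: v1*b12 - v3*b23 = (2)*(-4) - (3)*(1) = -11
  e3: v1*b13 + v2*b23 = (2)*(-3) + (1)*(1) = -5
Trivector part <vB>_3:
  e123: v1*b23 - v2*b13 + v3*b12 = (2)*(1) - (1)*(-3) + (3)*(-4) = -7
vB = 13*e1 - 11*e2 - 5*e3 - 7*e123


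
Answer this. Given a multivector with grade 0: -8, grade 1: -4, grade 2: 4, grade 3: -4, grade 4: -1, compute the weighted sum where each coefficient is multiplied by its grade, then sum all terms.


Grade-weighted sum = sum of grade_k * coefficient_k
0*(-8) = 0
1*(-4) = -4
2*4 = 8
3*(-4) = -12
4*(-1) = -4
Total = 0 + (-4) + 8 + (-12) + (-4) = -12


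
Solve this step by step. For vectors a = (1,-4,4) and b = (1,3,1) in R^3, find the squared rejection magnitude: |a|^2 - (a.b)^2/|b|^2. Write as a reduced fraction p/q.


|a|^2 = 1^2 + (-4)^2 + 4^2 = 33
|b|^2 = 1^2 + 3^2 + 1^2 = 11
a . b = 1*1 + (-4)*3 + 4*1 = -7
(a.b)^2 = (-7)^2 = 49
|rej|^2 = 33 - 49/11
= (363 - 49)/11
= 314/11
In lowest terms: 314/11


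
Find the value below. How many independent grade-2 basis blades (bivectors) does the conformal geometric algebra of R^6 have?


The conformal model of R^6 uses Cl(7,1) with m = 6 + 2 = 8 generators.
Number of grade-2 blades = C(m, 2) = C(8, 2)
= 8*7/2 = 28


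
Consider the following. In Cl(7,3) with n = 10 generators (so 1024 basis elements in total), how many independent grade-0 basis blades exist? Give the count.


Number of grade-k basis blades in Cl(p,q) with n = p + q is C(n, k).
n = 7 + 3 = 10
C(10, 0) = 10! / (0! * 10!)
= 3628800 / (1 * 3628800)
= 1


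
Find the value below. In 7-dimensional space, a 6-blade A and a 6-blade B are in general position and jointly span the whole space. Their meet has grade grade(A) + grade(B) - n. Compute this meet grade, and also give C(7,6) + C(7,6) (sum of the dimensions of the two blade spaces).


Meet grade = grade(A) + grade(B) - n
= 6 + 6 - 7 = 5
C(7,6) = 7
C(7,6) = 7
dim_A + dim_B = 7 + 7 = 14


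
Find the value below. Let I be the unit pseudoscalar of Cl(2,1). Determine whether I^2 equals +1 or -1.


The pseudoscalar I = e1...e_n (product of all n generators) of Cl(p,q) satisfies I^2 = (-1)^(q + n(n-1)/2).
p = 2, q = 1, n = p + q = 3
n(n-1)/2 = 3 * 2 / 2 = 3
Exponent = q + n(n-1)/2 = 1 + 3 = 4
I^2 = (-1)^4 = +1


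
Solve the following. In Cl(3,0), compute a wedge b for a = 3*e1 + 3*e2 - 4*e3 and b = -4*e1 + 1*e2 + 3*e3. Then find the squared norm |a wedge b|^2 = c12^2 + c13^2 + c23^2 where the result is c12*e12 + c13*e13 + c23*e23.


a wedge b = (a1*b2 - a2*b1)*e12 + (a1*b3 - a3*b1)*e13 + (a2*b3 - a3*b2)*e23
e12 coeff: 3*1 - 3*(-4) = 3 - (-12) = 15
e13 coeff: 3*3 - (-4)*(-4) = 9 - 16 = -7
e23 coeff: 3*3 - (-4)*1 = 9 - (-4) = 13
|a wedge b|^2 = 15^2 + (-7)^2 + 13^2
= 225 + 49 + 169
= 443


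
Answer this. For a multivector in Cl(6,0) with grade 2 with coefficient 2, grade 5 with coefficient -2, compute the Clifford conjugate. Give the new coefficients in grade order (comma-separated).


Clifford conjugate sign for grade k: (-1)^(k(k+1)/2)
Grade 2: (-1)^(2*3/2) = (-1)^3 = -1, coeff 2 -> -2
Grade 5: (-1)^(5*6/2) = (-1)^15 = -1, coeff -2 -> 2
Conjugated coefficients: -2, 2


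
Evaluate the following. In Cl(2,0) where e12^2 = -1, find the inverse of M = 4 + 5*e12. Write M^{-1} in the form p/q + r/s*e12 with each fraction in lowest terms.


M = 4 + 5*e12, where e12^2 = -1.
Since M commutes with its reverse ~M = a - b*e12, M * ~M = a^2 - b^2*e12^2 = a^2 + b^2.
So M^{-1} = ~M / (a^2 + b^2) = (a - b*e12)/(a^2 + b^2).
a^2 + b^2 = 16 + 25 = 41
Scalar part = 4/41 = 4/41
Bivector coeff = -5/41 = -5/41
M^{-1} = 4/41 - 5/41*e12


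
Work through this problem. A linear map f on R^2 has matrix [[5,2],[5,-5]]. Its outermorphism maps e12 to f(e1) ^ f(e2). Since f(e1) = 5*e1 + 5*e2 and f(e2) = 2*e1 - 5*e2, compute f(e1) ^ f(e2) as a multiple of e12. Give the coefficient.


The outermorphism of a linear map f sends e1^e2 to f(e1)^f(e2).
f(e1) = 5*e1 + 5*e2
f(e2) = 2*e1 - 5*e2
f(e1) ^ f(e2) = (5*e1 + 5*e2) ^ (2*e1 - 5*e2)
= 5*(-5)*e12 + 5*2*e21
= (-25 - 10)*e12
= -35*e12
Coefficient = -35


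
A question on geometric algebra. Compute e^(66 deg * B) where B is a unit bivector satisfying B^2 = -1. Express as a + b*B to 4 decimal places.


For a unit bivector B with B^2 = -1, the exponential series gives
e^(theta*B) = cos(theta) + sin(theta)*B (the GA analogue of Euler's formula).
theta = 66 degrees = 1.151917 rad
cos(66 deg) = 0.4067
sin(66 deg) = 0.9135
exp(theta*B) = 0.4067 + 0.9135*B
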